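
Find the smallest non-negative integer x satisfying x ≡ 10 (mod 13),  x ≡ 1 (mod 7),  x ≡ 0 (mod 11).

The moduli are pairwise coprime; N = 13·7·11 = 1001.
N/13 = 77; 77 ≡ 12 (mod 13); 12·12 ≡ 1, so inverse 12.
N/7 = 143; 143 ≡ 3 (mod 7); 3·5 ≡ 1, so inverse 5.
N/11 = 91; 91 ≡ 3 (mod 11); 3·4 ≡ 1, so inverse 4.
x ≡ 10·77·12 + 1·143·5 + 0·91·4 = 9955.
9955 mod 1001 = 946.

946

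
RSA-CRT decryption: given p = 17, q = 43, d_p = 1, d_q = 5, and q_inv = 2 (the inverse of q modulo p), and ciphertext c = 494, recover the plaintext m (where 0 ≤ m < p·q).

m₁ = c^(d_p) mod p: c ≡ 1 (mod 17), and 1^1 mod 17 = 1.
m₂ = c^(d_q) mod q: c ≡ 21 (mod 43), and 21^5 mod 43 = 4.
h = q_inv·(m₁ − m₂) mod p = 2·(1 − 4) mod 17 = 11.
m = m₂ + h·q = 4 + 11·43 = 477.

477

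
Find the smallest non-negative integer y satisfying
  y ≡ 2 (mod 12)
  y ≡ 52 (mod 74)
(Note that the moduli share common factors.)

422

Combine the congruences pairwise.
gcd(12, 74) = 2 and 2 | (52 − 2), so the pair is consistent; merging gives y ≡ 422 (mod 444), where 444 = lcm(12, 74).
The solution is unique modulo lcm(12, 74) = 444.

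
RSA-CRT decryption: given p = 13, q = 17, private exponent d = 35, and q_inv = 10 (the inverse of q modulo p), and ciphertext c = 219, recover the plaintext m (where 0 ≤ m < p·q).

d_p = d mod (p−1) = 35 mod 12 = 11; d_q = d mod (q−1) = 3.
m₁ = c^(d_p) mod p: c ≡ 11 (mod 13), and 11^11 mod 13 = 6.
m₂ = c^(d_q) mod q: c ≡ 15 (mod 17), and 15^3 mod 17 = 9.
h = q_inv·(m₁ − m₂) mod p = 10·(6 − 9) mod 13 = 9.
m = m₂ + h·q = 9 + 9·17 = 162.

162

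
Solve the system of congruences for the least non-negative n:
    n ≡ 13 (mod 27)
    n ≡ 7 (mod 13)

From n ≡ 13 (mod 27) write n = 13 + 27t. Substituting into n ≡ 7 (mod 13) gives 27t ≡ 7 (mod 13), and since 1⁻¹ ≡ 1 (mod 13), t ≡ 7. Hence n ≡ 13 + 27·7 = 202 (mod 351).

202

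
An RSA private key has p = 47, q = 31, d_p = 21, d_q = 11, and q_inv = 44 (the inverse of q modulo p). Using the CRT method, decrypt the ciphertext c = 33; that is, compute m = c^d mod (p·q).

746

m₁ = c^(d_p) mod p: c ≡ 33 (mod 47), and 33^21 mod 47 = 41.
m₂ = c^(d_q) mod q: c ≡ 2 (mod 31), and 2^11 mod 31 = 2.
h = q_inv·(m₁ − m₂) mod p = 44·(41 − 2) mod 47 = 24.
m = m₂ + h·q = 2 + 24·31 = 746.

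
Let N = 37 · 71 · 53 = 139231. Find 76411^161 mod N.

69492

Mod 37: 76411 ≡ 6; by Fermat, exponent reduces to 161 mod 36 = 17; 6^17 ≡ 6 (mod 37).
Mod 71: 76411 ≡ 15; by Fermat, exponent reduces to 161 mod 70 = 21; 15^21 ≡ 54 (mod 71).
Mod 53: 76411 ≡ 38; by Fermat, exponent reduces to 161 mod 52 = 5; 38^5 ≡ 9 (mod 53).
Combine by CRT: x ≡ 6 (mod 37), x ≡ 54 (mod 71), x ≡ 9 (mod 53) ⇒ x ≡ 69492 (mod 139231).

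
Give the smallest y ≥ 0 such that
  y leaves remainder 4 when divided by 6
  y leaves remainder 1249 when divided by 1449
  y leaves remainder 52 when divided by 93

66454

gcd(6, 1449) = 3 and 3 | (1249 − 4), so the pair is consistent; merging gives y ≡ 2698 (mod 2898), where 2898 = lcm(6, 1449).
gcd(2898, 93) = 3 and 3 | (52 − 2698), so the pair is consistent; merging gives y ≡ 66454 (mod 89838), where 89838 = lcm(2898, 93).
The solution is unique modulo lcm(6, 1449, 93) = 89838.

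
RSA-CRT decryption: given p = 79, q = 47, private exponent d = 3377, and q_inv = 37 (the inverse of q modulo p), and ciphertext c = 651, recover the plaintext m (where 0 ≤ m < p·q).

2620

d_p = d mod (p−1) = 3377 mod 78 = 23; d_q = d mod (q−1) = 19.
m₁ = c^(d_p) mod p: c ≡ 19 (mod 79), and 19^23 mod 79 = 13.
m₂ = c^(d_q) mod q: c ≡ 40 (mod 47), and 40^19 mod 47 = 35.
h = q_inv·(m₁ − m₂) mod p = 37·(13 − 35) mod 79 = 55.
m = m₂ + h·q = 35 + 55·47 = 2620.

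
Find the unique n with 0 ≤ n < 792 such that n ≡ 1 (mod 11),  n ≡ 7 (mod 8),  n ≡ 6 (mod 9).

375

Combine the congruences pairwise.
From n ≡ 1 (mod 11) write n = 1 + 11t. Substituting into n ≡ 7 (mod 8) gives 11t ≡ 6 (mod 8), and since 3⁻¹ ≡ 3 (mod 8), t ≡ 2. Hence n ≡ 1 + 11·2 = 23 (mod 88).
From n ≡ 23 (mod 88) write n = 23 + 88t. Substituting into n ≡ 6 (mod 9) gives 88t ≡ 1 (mod 9), and since 7⁻¹ ≡ 4 (mod 9), t ≡ 4. Hence n ≡ 23 + 88·4 = 375 (mod 792).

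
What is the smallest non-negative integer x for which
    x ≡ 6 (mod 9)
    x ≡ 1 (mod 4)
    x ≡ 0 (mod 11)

33

The moduli are pairwise coprime; N = 9·4·11 = 396.
N/9 = 44; 44 ≡ 8 (mod 9); 8·8 ≡ 1, so inverse 8.
N/4 = 99; 99 ≡ 3 (mod 4); 3·3 ≡ 1, so inverse 3.
N/11 = 36; 36 ≡ 3 (mod 11); 3·4 ≡ 1, so inverse 4.
x ≡ 6·44·8 + 1·99·3 + 0·36·4 = 2409.
2409 mod 396 = 33.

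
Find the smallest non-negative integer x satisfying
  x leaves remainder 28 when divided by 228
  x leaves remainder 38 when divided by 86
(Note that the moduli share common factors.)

3220

gcd(228, 86) = 2 and 2 | (38 − 28), so the pair is consistent; merging gives x ≡ 3220 (mod 9804), where 9804 = lcm(228, 86).
The solution is unique modulo lcm(228, 86) = 9804.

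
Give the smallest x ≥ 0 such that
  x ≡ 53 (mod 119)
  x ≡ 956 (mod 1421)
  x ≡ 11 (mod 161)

Combine the congruences pairwise.
gcd(119, 1421) = 7 and 7 | (956 − 53), so the pair is consistent; merging gives x ≡ 15166 (mod 24157), where 24157 = lcm(119, 1421).
gcd(24157, 161) = 7 and 7 | (11 − 15166), so the pair is consistent; merging gives x ≡ 498306 (mod 555611), where 555611 = lcm(24157, 161).
The solution is unique modulo lcm(119, 1421, 161) = 555611.

498306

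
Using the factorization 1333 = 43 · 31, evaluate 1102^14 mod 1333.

Mod 43: 1102 ≡ 27; 27^14 ≡ 1 (mod 43).
Mod 31: 1102 ≡ 17; 17^14 ≡ 20 (mod 31).
Combine by CRT: x ≡ 1 (mod 43), x ≡ 20 (mod 31) ⇒ x ≡ 1291 (mod 1333).

1291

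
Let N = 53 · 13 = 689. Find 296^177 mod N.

Mod 53: 296 ≡ 31; by Fermat, exponent reduces to 177 mod 52 = 21; 31^21 ≡ 3 (mod 53).
Mod 13: 296 ≡ 10; by Fermat, exponent reduces to 177 mod 12 = 9; 10^9 ≡ 12 (mod 13).
Combine by CRT: x ≡ 3 (mod 53), x ≡ 12 (mod 13) ⇒ x ≡ 480 (mod 689).

480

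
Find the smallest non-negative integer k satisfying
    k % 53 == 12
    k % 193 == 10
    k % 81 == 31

The moduli are pairwise coprime; N = 53·193·81 = 828549.
N/53 = 15633; 15633 ≡ 51 (mod 53); 51·26 ≡ 1, so inverse 26.
N/193 = 4293; 4293 ≡ 47 (mod 193); 47·115 ≡ 1, so inverse 115.
N/81 = 10229; 10229 ≡ 23 (mod 81); 23·74 ≡ 1, so inverse 74.
k ≡ 12·15633·26 + 10·4293·115 + 31·10229·74 = 33279772.
33279772 mod 828549 = 137812.

137812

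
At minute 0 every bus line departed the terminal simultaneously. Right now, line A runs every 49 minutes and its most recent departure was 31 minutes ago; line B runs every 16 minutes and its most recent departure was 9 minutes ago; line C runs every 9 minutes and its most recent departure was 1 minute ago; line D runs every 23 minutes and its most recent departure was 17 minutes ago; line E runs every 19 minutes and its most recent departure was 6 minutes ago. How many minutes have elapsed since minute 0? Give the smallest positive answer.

The moduli are pairwise coprime; N = 49·16·9·23·19 = 3083472.
N/49 = 62928; 62928 ≡ 12 (mod 49); 12·45 ≡ 1, so inverse 45.
N/16 = 192717; 192717 ≡ 13 (mod 16); 13·5 ≡ 1, so inverse 5.
N/9 = 342608; 342608 ≡ 5 (mod 9); 5·2 ≡ 1, so inverse 2.
N/23 = 134064; 134064 ≡ 20 (mod 23); 20·15 ≡ 1, so inverse 15.
N/19 = 162288; 162288 ≡ 9 (mod 19); 9·17 ≡ 1, so inverse 17.
t ≡ 31·62928·45 + 9·192717·5 + 1·342608·2 + 17·134064·15 + 6·162288·17 = 147881737.
147881737 mod 3083472 = 2958553.

2958553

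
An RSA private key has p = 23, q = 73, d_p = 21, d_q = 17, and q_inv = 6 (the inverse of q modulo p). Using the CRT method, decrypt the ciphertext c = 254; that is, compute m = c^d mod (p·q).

m₁ = c^(d_p) mod p: c ≡ 1 (mod 23), and 1^21 mod 23 = 1.
m₂ = c^(d_q) mod q: c ≡ 35 (mod 73), and 35^17 mod 73 = 25.
h = q_inv·(m₁ − m₂) mod p = 6·(1 − 25) mod 23 = 17.
m = m₂ + h·q = 25 + 17·73 = 1266.

1266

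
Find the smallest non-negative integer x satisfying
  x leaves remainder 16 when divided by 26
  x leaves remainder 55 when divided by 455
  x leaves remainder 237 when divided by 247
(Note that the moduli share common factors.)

Combine the congruences pairwise.
gcd(26, 455) = 13 and 13 | (55 − 16), so the pair is consistent; merging gives x ≡ 510 (mod 910), where 910 = lcm(26, 455).
gcd(910, 247) = 13 and 13 | (237 − 510), so the pair is consistent; merging gives x ≡ 12340 (mod 17290), where 17290 = lcm(910, 247).
The solution is unique modulo lcm(26, 455, 247) = 17290.

12340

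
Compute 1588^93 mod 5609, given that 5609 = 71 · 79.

Mod 71: 1588 ≡ 26; by Fermat, exponent reduces to 93 mod 70 = 23; 26^23 ≡ 34 (mod 71).
Mod 79: 1588 ≡ 8; by Fermat, exponent reduces to 93 mod 78 = 15; 8^15 ≡ 64 (mod 79).
Combine by CRT: x ≡ 34 (mod 71), x ≡ 64 (mod 79) ⇒ x ≡ 1170 (mod 5609).

1170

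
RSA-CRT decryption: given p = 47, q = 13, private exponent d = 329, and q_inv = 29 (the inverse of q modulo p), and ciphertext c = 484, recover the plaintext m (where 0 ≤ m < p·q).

165

d_p = d mod (p−1) = 329 mod 46 = 7; d_q = d mod (q−1) = 5.
m₁ = c^(d_p) mod p: c ≡ 14 (mod 47), and 14^7 mod 47 = 24.
m₂ = c^(d_q) mod q: c ≡ 3 (mod 13), and 3^5 mod 13 = 9.
h = q_inv·(m₁ − m₂) mod p = 29·(24 − 9) mod 47 = 12.
m = m₂ + h·q = 9 + 12·13 = 165.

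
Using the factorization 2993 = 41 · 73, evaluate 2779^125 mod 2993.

1221

Mod 41: 2779 ≡ 32; by Fermat, exponent reduces to 125 mod 40 = 5; 32^5 ≡ 32 (mod 41).
Mod 73: 2779 ≡ 5; by Fermat, exponent reduces to 125 mod 72 = 53; 5^53 ≡ 53 (mod 73).
Combine by CRT: x ≡ 32 (mod 41), x ≡ 53 (mod 73) ⇒ x ≡ 1221 (mod 2993).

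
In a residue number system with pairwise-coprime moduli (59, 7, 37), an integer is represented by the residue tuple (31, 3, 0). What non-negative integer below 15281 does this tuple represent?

444

The moduli are pairwise coprime; N = 59·7·37 = 15281.
N/59 = 259; 259 ≡ 23 (mod 59); 23·18 ≡ 1, so inverse 18.
N/7 = 2183; 2183 ≡ 6 (mod 7); 6·6 ≡ 1, so inverse 6.
N/37 = 413; 413 ≡ 6 (mod 37); 6·31 ≡ 1, so inverse 31.
x ≡ 31·259·18 + 3·2183·6 + 0·413·31 = 183816.
183816 mod 15281 = 444.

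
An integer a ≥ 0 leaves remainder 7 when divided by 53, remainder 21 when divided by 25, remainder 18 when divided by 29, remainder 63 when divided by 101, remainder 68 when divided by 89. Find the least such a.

The moduli are pairwise coprime; N = 53·25·29·101·89 = 345402325.
N/53 = 6517025; 6517025 ≡ 39 (mod 53); 39·34 ≡ 1, so inverse 34.
N/25 = 13816093; 13816093 ≡ 18 (mod 25); 18·7 ≡ 1, so inverse 7.
N/29 = 11910425; 11910425 ≡ 9 (mod 29); 9·13 ≡ 1, so inverse 13.
N/101 = 3419825; 3419825 ≡ 66 (mod 101); 66·75 ≡ 1, so inverse 75.
N/89 = 3880925; 3880925 ≡ 80 (mod 89); 80·79 ≡ 1, so inverse 79.
a ≡ 7·6517025·34 + 21·13816093·7 + 18·11910425·13 + 63·3419825·75 + 68·3880925·79 = 43376059296.
43376059296 mod 345402325 = 200768671.

200768671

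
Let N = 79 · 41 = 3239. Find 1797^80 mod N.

1190

Mod 79: 1797 ≡ 59; by Fermat, exponent reduces to 80 mod 78 = 2; 59^2 ≡ 5 (mod 79).
Mod 41: 1797 ≡ 34; since 40 | 80, by Fermat 34^80 ≡ 1 (mod 41).
Combine by CRT: x ≡ 5 (mod 79), x ≡ 1 (mod 41) ⇒ x ≡ 1190 (mod 3239).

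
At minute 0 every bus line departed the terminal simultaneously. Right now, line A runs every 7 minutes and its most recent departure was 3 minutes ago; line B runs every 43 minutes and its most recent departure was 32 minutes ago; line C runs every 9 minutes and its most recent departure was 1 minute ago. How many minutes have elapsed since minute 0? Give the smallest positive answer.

The moduli are pairwise coprime; N = 7·43·9 = 2709.
N/7 = 387; 387 ≡ 2 (mod 7); 2·4 ≡ 1, so inverse 4.
N/43 = 63; 63 ≡ 20 (mod 43); 20·28 ≡ 1, so inverse 28.
N/9 = 301; 301 ≡ 4 (mod 9); 4·7 ≡ 1, so inverse 7.
t ≡ 3·387·4 + 32·63·28 + 1·301·7 = 63199.
63199 mod 2709 = 892.

892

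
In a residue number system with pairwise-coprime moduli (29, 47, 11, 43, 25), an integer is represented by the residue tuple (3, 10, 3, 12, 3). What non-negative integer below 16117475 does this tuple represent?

From x ≡ 3 (mod 29) write x = 3 + 29t. Substituting into x ≡ 10 (mod 47) gives 29t ≡ 7 (mod 47), and since 29⁻¹ ≡ 13 (mod 47), t ≡ 44. Hence x ≡ 3 + 29·44 = 1279 (mod 1363).
From x ≡ 1279 (mod 1363) write x = 1279 + 1363t. Substituting into x ≡ 3 (mod 11) gives 1363t ≡ 0 (mod 11), and since 10⁻¹ ≡ 10 (mod 11), t ≡ 0. Hence x ≡ 1279 + 1363·0 = 1279 (mod 14993).
From x ≡ 1279 (mod 14993) write x = 1279 + 14993t. Substituting into x ≡ 12 (mod 43) gives 14993t ≡ 23 (mod 43), and since 29⁻¹ ≡ 3 (mod 43), t ≡ 26. Hence x ≡ 1279 + 14993·26 = 391097 (mod 644699).
From x ≡ 391097 (mod 644699) write x = 391097 + 644699t. Substituting into x ≡ 3 (mod 25) gives 644699t ≡ 6 (mod 25), and since 24⁻¹ ≡ 24 (mod 25), t ≡ 19. Hence x ≡ 391097 + 644699·19 = 12640378 (mod 16117475).

12640378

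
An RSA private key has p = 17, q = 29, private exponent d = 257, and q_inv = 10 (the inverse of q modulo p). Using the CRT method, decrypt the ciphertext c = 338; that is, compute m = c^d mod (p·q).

253

d_p = d mod (p−1) = 257 mod 16 = 1; d_q = d mod (q−1) = 5.
m₁ = c^(d_p) mod p: c ≡ 15 (mod 17), and 15^1 mod 17 = 15.
m₂ = c^(d_q) mod q: c ≡ 19 (mod 29), and 19^5 mod 29 = 21.
h = q_inv·(m₁ − m₂) mod p = 10·(15 − 21) mod 17 = 8.
m = m₂ + h·q = 21 + 8·29 = 253.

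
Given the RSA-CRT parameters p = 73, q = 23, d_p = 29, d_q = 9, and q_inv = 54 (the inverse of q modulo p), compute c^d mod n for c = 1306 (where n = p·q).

m₁ = c^(d_p) mod p: c ≡ 65 (mod 73), and 65^29 mod 73 = 9.
m₂ = c^(d_q) mod q: c ≡ 18 (mod 23), and 18^9 mod 23 = 12.
h = q_inv·(m₁ − m₂) mod p = 54·(9 − 12) mod 73 = 57.
m = m₂ + h·q = 12 + 57·23 = 1323.

1323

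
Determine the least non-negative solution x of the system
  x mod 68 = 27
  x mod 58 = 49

gcd(68, 58) = 2 and 2 | (49 − 27), so the pair is consistent; merging gives x ≡ 571 (mod 1972), where 1972 = lcm(68, 58).
The solution is unique modulo lcm(68, 58) = 1972.

571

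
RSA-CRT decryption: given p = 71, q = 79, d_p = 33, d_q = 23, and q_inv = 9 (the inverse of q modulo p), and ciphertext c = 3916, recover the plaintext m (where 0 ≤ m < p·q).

m₁ = c^(d_p) mod p: c ≡ 11 (mod 71), and 11^33 mod 71 = 44.
m₂ = c^(d_q) mod q: c ≡ 45 (mod 79), and 45^23 mod 79 = 11.
h = q_inv·(m₁ − m₂) mod p = 9·(44 − 11) mod 71 = 13.
m = m₂ + h·q = 11 + 13·79 = 1038.

1038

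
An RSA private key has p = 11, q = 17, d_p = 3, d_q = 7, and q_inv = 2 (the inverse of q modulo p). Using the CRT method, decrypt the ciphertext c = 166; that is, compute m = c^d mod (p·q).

89

m₁ = c^(d_p) mod p: c ≡ 1 (mod 11), and 1^3 mod 11 = 1.
m₂ = c^(d_q) mod q: c ≡ 13 (mod 17), and 13^7 mod 17 = 4.
h = q_inv·(m₁ − m₂) mod p = 2·(1 − 4) mod 11 = 5.
m = m₂ + h·q = 4 + 5·17 = 89.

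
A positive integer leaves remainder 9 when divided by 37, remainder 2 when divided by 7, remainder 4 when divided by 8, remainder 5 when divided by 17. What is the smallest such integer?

From k ≡ 9 (mod 37) write k = 9 + 37t. Substituting into k ≡ 2 (mod 7) gives 37t ≡ 0 (mod 7), and since 2⁻¹ ≡ 4 (mod 7), t ≡ 0. Hence k ≡ 9 + 37·0 = 9 (mod 259).
From k ≡ 9 (mod 259) write k = 9 + 259t. Substituting into k ≡ 4 (mod 8) gives 259t ≡ 3 (mod 8), and since 3⁻¹ ≡ 3 (mod 8), t ≡ 1. Hence k ≡ 9 + 259·1 = 268 (mod 2072).
From k ≡ 268 (mod 2072) write k = 268 + 2072t. Substituting into k ≡ 5 (mod 17) gives 2072t ≡ 9 (mod 17), and since 15⁻¹ ≡ 8 (mod 17), t ≡ 4. Hence k ≡ 268 + 2072·4 = 8556 (mod 35224).

8556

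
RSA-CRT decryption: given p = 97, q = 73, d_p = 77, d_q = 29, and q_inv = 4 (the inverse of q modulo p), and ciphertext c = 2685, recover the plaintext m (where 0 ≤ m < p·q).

474

m₁ = c^(d_p) mod p: c ≡ 66 (mod 97), and 66^77 mod 97 = 86.
m₂ = c^(d_q) mod q: c ≡ 57 (mod 73), and 57^29 mod 73 = 36.
h = q_inv·(m₁ − m₂) mod p = 4·(86 − 36) mod 97 = 6.
m = m₂ + h·q = 36 + 6·73 = 474.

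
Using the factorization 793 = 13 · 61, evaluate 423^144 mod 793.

Mod 13: 423 ≡ 7; since 12 | 144, by Fermat 7^144 ≡ 1 (mod 13).
Mod 61: 423 ≡ 57; by Fermat, exponent reduces to 144 mod 60 = 24; 57^24 ≡ 34 (mod 61).
Combine by CRT: x ≡ 1 (mod 13), x ≡ 34 (mod 61) ⇒ x ≡ 339 (mod 793).

339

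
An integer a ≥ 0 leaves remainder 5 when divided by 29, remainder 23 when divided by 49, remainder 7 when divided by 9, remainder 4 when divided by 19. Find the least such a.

The moduli are pairwise coprime; N = 29·49·9·19 = 242991.
N/29 = 8379; 8379 ≡ 27 (mod 29); 27·14 ≡ 1, so inverse 14.
N/49 = 4959; 4959 ≡ 10 (mod 49); 10·5 ≡ 1, so inverse 5.
N/9 = 26999; 26999 ≡ 8 (mod 9); 8·8 ≡ 1, so inverse 8.
N/19 = 12789; 12789 ≡ 2 (mod 19); 2·10 ≡ 1, so inverse 10.
a ≡ 5·8379·14 + 23·4959·5 + 7·26999·8 + 4·12789·10 = 3180319.
3180319 mod 242991 = 21436.

21436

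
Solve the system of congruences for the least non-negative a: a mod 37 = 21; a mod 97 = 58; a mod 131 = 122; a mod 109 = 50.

19172496

The moduli are pairwise coprime; N = 37·97·131·109 = 51247331.
N/37 = 1385063; 1385063 ≡ 5 (mod 37); 5·15 ≡ 1, so inverse 15.
N/97 = 528323; 528323 ≡ 61 (mod 97); 61·35 ≡ 1, so inverse 35.
N/131 = 391201; 391201 ≡ 35 (mod 131); 35·15 ≡ 1, so inverse 15.
N/109 = 470159; 470159 ≡ 42 (mod 109); 42·13 ≡ 1, so inverse 13.
a ≡ 21·1385063·15 + 58·528323·35 + 122·391201·15 + 50·470159·13 = 2530291715.
2530291715 mod 51247331 = 19172496.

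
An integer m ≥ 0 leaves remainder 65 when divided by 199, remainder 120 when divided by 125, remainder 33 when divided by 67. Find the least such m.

The moduli are pairwise coprime; N = 199·125·67 = 1666625.
N/199 = 8375; 8375 ≡ 17 (mod 199); 17·82 ≡ 1, so inverse 82.
N/125 = 13333; 13333 ≡ 83 (mod 125); 83·122 ≡ 1, so inverse 122.
N/67 = 24875; 24875 ≡ 18 (mod 67); 18·41 ≡ 1, so inverse 41.
m ≡ 65·8375·82 + 120·13333·122 + 33·24875·41 = 273489745.
273489745 mod 1666625 = 163245.

163245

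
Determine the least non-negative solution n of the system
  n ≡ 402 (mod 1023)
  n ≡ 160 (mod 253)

1425

gcd(1023, 253) = 11 and 11 | (160 − 402), so the pair is consistent; merging gives n ≡ 1425 (mod 23529), where 23529 = lcm(1023, 253).
The solution is unique modulo lcm(1023, 253) = 23529.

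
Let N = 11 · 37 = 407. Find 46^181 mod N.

46

Mod 11: 46 ≡ 2; by Fermat, exponent reduces to 181 mod 10 = 1; 2^1 ≡ 2 (mod 11).
Mod 37: 46 ≡ 9; by Fermat, exponent reduces to 181 mod 36 = 1; 9^1 ≡ 9 (mod 37).
Combine by CRT: x ≡ 2 (mod 11), x ≡ 9 (mod 37) ⇒ x ≡ 46 (mod 407).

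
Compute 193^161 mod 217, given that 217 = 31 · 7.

51

Mod 31: 193 ≡ 7; by Fermat, exponent reduces to 161 mod 30 = 11; 7^11 ≡ 20 (mod 31).
Mod 7: 193 ≡ 4; by Fermat, exponent reduces to 161 mod 6 = 5; 4^5 ≡ 2 (mod 7).
Combine by CRT: x ≡ 20 (mod 31), x ≡ 2 (mod 7) ⇒ x ≡ 51 (mod 217).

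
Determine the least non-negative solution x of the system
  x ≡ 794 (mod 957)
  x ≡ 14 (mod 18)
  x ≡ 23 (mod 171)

85010

gcd(957, 18) = 3 and 3 | (14 − 794), so the pair is consistent; merging gives x ≡ 4622 (mod 5742), where 5742 = lcm(957, 18).
gcd(5742, 171) = 9 and 9 | (23 − 4622), so the pair is consistent; merging gives x ≡ 85010 (mod 109098), where 109098 = lcm(5742, 171).
The solution is unique modulo lcm(957, 18, 171) = 109098.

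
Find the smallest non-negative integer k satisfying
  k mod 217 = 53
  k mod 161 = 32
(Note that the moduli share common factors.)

3091

Combine the congruences pairwise.
gcd(217, 161) = 7 and 7 | (32 − 53), so the pair is consistent; merging gives k ≡ 3091 (mod 4991), where 4991 = lcm(217, 161).
The solution is unique modulo lcm(217, 161) = 4991.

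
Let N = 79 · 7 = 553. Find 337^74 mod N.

302

Mod 79: 337 ≡ 21; 21^74 ≡ 65 (mod 79).
Mod 7: 337 ≡ 1; by Fermat, exponent reduces to 74 mod 6 = 2; 1^2 ≡ 1 (mod 7).
Combine by CRT: x ≡ 65 (mod 79), x ≡ 1 (mod 7) ⇒ x ≡ 302 (mod 553).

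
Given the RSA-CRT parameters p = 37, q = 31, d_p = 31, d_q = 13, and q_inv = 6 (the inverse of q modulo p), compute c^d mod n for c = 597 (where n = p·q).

m₁ = c^(d_p) mod p: c ≡ 5 (mod 37), and 5^31 mod 37 = 24.
m₂ = c^(d_q) mod q: c ≡ 8 (mod 31), and 8^13 mod 31 = 16.
h = q_inv·(m₁ − m₂) mod p = 6·(24 − 16) mod 37 = 11.
m = m₂ + h·q = 16 + 11·31 = 357.

357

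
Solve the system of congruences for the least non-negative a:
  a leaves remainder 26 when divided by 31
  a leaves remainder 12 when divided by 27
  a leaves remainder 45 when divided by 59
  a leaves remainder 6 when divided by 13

391215

The moduli are pairwise coprime; N = 31·27·59·13 = 641979.
N/31 = 20709; 20709 ≡ 1 (mod 31), inverse 1.
N/27 = 23777; 23777 ≡ 17 (mod 27); 17·8 ≡ 1, so inverse 8.
N/59 = 10881; 10881 ≡ 25 (mod 59); 25·26 ≡ 1, so inverse 26.
N/13 = 49383; 49383 ≡ 9 (mod 13); 9·3 ≡ 1, so inverse 3.
a ≡ 26·20709·1 + 12·23777·8 + 45·10881·26 + 6·49383·3 = 16440690.
16440690 mod 641979 = 391215.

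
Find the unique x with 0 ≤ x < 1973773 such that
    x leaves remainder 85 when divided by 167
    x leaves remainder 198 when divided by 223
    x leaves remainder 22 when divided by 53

Combine the congruences pairwise.
From x ≡ 85 (mod 167) write x = 85 + 167t. Substituting into x ≡ 198 (mod 223) gives 167t ≡ 113 (mod 223), and since 167⁻¹ ≡ 219 (mod 223), t ≡ 217. Hence x ≡ 85 + 167·217 = 36324 (mod 37241).
From x ≡ 36324 (mod 37241) write x = 36324 + 37241t. Substituting into x ≡ 22 (mod 53) gives 37241t ≡ 3 (mod 53), and since 35⁻¹ ≡ 50 (mod 53), t ≡ 44. Hence x ≡ 36324 + 37241·44 = 1674928 (mod 1973773).

1674928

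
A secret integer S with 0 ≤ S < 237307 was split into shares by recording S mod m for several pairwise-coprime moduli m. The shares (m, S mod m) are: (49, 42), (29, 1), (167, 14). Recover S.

175364

The moduli are pairwise coprime; N = 49·29·167 = 237307.
N/49 = 4843; 4843 ≡ 41 (mod 49); 41·6 ≡ 1, so inverse 6.
N/29 = 8183; 8183 ≡ 5 (mod 29); 5·6 ≡ 1, so inverse 6.
N/167 = 1421; 1421 ≡ 85 (mod 167); 85·112 ≡ 1, so inverse 112.
S ≡ 42·4843·6 + 1·8183·6 + 14·1421·112 = 3497662.
3497662 mod 237307 = 175364.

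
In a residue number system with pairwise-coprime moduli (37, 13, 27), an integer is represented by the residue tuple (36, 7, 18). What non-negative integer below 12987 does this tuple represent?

From x ≡ 36 (mod 37) write x = 36 + 37t. Substituting into x ≡ 7 (mod 13) gives 37t ≡ 10 (mod 13), and since 11⁻¹ ≡ 6 (mod 13), t ≡ 8. Hence x ≡ 36 + 37·8 = 332 (mod 481).
From x ≡ 332 (mod 481) write x = 332 + 481t. Substituting into x ≡ 18 (mod 27) gives 481t ≡ 10 (mod 27), and since 22⁻¹ ≡ 16 (mod 27), t ≡ 25. Hence x ≡ 332 + 481·25 = 12357 (mod 12987).

12357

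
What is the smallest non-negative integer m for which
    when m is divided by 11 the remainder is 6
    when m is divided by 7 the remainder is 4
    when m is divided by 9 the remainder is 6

The moduli are pairwise coprime; N = 11·7·9 = 693.
N/11 = 63; 63 ≡ 8 (mod 11); 8·7 ≡ 1, so inverse 7.
N/7 = 99; 99 ≡ 1 (mod 7), inverse 1.
N/9 = 77; 77 ≡ 5 (mod 9); 5·2 ≡ 1, so inverse 2.
m ≡ 6·63·7 + 4·99·1 + 6·77·2 = 3966.
3966 mod 693 = 501.

501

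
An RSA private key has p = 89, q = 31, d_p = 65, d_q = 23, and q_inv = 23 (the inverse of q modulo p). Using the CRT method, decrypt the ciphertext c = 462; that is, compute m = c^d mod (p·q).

m₁ = c^(d_p) mod p: c ≡ 17 (mod 89), and 17^65 mod 89 = 68.
m₂ = c^(d_q) mod q: c ≡ 28 (mod 31), and 28^23 mod 31 = 20.
h = q_inv·(m₁ − m₂) mod p = 23·(68 − 20) mod 89 = 36.
m = m₂ + h·q = 20 + 36·31 = 1136.

1136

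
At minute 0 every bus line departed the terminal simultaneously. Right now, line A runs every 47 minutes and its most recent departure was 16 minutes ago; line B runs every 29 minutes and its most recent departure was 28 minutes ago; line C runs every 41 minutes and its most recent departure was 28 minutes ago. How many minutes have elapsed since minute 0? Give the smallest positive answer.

30942

The moduli are pairwise coprime; N = 47·29·41 = 55883.
N/47 = 1189; 1189 ≡ 14 (mod 47); 14·37 ≡ 1, so inverse 37.
N/29 = 1927; 1927 ≡ 13 (mod 29); 13·9 ≡ 1, so inverse 9.
N/41 = 1363; 1363 ≡ 10 (mod 41); 10·37 ≡ 1, so inverse 37.
t ≡ 16·1189·37 + 28·1927·9 + 28·1363·37 = 2601560.
2601560 mod 55883 = 30942.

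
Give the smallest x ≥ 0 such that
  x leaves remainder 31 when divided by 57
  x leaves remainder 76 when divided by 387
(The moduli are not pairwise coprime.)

7042

gcd(57, 387) = 3 and 3 | (76 − 31), so the pair is consistent; merging gives x ≡ 7042 (mod 7353), where 7353 = lcm(57, 387).
The solution is unique modulo lcm(57, 387) = 7353.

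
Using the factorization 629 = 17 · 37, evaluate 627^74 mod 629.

Mod 17: 627 ≡ 15; by Fermat, exponent reduces to 74 mod 16 = 10; 15^10 ≡ 4 (mod 17).
Mod 37: 627 ≡ 35; by Fermat, exponent reduces to 74 mod 36 = 2; 35^2 ≡ 4 (mod 37).
Combine by CRT: x ≡ 4 (mod 17), x ≡ 4 (mod 37) ⇒ x ≡ 4 (mod 629).

4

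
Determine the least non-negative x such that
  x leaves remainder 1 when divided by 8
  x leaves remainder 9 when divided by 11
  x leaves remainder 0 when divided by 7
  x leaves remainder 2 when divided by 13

The moduli are pairwise coprime; N = 8·11·7·13 = 8008.
N/8 = 1001; 1001 ≡ 1 (mod 8), inverse 1.
N/11 = 728; 728 ≡ 2 (mod 11); 2·6 ≡ 1, so inverse 6.
N/7 = 1144; 1144 ≡ 3 (mod 7); 3·5 ≡ 1, so inverse 5.
N/13 = 616; 616 ≡ 5 (mod 13); 5·8 ≡ 1, so inverse 8.
x ≡ 1·1001·1 + 9·728·6 + 0·1144·5 + 2·616·8 = 50169.
50169 mod 8008 = 2121.

2121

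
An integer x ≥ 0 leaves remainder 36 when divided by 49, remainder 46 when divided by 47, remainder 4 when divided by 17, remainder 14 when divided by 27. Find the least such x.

179915

The moduli are pairwise coprime; N = 49·47·17·27 = 1057077.
N/49 = 21573; 21573 ≡ 13 (mod 49); 13·34 ≡ 1, so inverse 34.
N/47 = 22491; 22491 ≡ 25 (mod 47); 25·32 ≡ 1, so inverse 32.
N/17 = 62181; 62181 ≡ 12 (mod 17); 12·10 ≡ 1, so inverse 10.
N/27 = 39151; 39151 ≡ 1 (mod 27), inverse 1.
x ≡ 36·21573·34 + 46·22491·32 + 4·62181·10 + 14·39151·1 = 62547458.
62547458 mod 1057077 = 179915.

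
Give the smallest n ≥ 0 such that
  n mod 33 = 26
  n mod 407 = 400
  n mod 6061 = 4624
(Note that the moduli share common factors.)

137966

Combine the congruences pairwise.
gcd(33, 407) = 11 and 11 | (400 − 26), so the pair is consistent; merging gives n ≡ 1214 (mod 1221), where 1221 = lcm(33, 407).
gcd(1221, 6061) = 11 and 11 | (4624 − 1214), so the pair is consistent; merging gives n ≡ 137966 (mod 672771), where 672771 = lcm(1221, 6061).
The solution is unique modulo lcm(33, 407, 6061) = 672771.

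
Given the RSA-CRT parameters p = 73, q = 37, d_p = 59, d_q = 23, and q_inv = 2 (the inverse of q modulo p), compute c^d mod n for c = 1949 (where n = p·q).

1251

m₁ = c^(d_p) mod p: c ≡ 51 (mod 73), and 51^59 mod 73 = 10.
m₂ = c^(d_q) mod q: c ≡ 25 (mod 37), and 25^23 mod 37 = 30.
h = q_inv·(m₁ − m₂) mod p = 2·(10 − 30) mod 73 = 33.
m = m₂ + h·q = 30 + 33·37 = 1251.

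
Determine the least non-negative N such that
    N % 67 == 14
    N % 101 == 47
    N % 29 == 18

108420

The moduli are pairwise coprime; M = 67·101·29 = 196243.
M/67 = 2929; 2929 ≡ 48 (mod 67); 48·7 ≡ 1, so inverse 7.
M/101 = 1943; 1943 ≡ 24 (mod 101); 24·80 ≡ 1, so inverse 80.
M/29 = 6767; 6767 ≡ 10 (mod 29); 10·3 ≡ 1, so inverse 3.
N ≡ 14·2929·7 + 47·1943·80 + 18·6767·3 = 7958140.
7958140 mod 196243 = 108420.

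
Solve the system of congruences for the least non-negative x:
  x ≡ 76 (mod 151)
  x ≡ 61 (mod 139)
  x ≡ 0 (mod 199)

From x ≡ 76 (mod 151) write x = 76 + 151t. Substituting into x ≡ 61 (mod 139) gives 151t ≡ 124 (mod 139), and since 12⁻¹ ≡ 58 (mod 139), t ≡ 103. Hence x ≡ 76 + 151·103 = 15629 (mod 20989).
From x ≡ 15629 (mod 20989) write x = 15629 + 20989t. Substituting into x ≡ 0 (mod 199) gives 20989t ≡ 92 (mod 199), and since 94⁻¹ ≡ 36 (mod 199), t ≡ 128. Hence x ≡ 15629 + 20989·128 = 2702221 (mod 4176811).

2702221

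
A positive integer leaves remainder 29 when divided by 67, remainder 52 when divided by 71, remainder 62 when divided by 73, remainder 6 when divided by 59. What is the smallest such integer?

9505319

The moduli are pairwise coprime; M = 67·71·73·59 = 20488399.
M/67 = 305797; 305797 ≡ 9 (mod 67); 9·15 ≡ 1, so inverse 15.
M/71 = 288569; 288569 ≡ 25 (mod 71); 25·54 ≡ 1, so inverse 54.
M/73 = 280663; 280663 ≡ 51 (mod 73); 51·63 ≡ 1, so inverse 63.
M/59 = 347261; 347261 ≡ 46 (mod 59); 46·9 ≡ 1, so inverse 9.
N ≡ 29·305797·15 + 52·288569·54 + 62·280663·63 + 6·347261·9 = 2058345219.
2058345219 mod 20488399 = 9505319.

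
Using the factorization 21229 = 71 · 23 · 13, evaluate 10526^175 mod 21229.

Mod 71: 10526 ≡ 18; by Fermat, exponent reduces to 175 mod 70 = 35; 18^35 ≡ 1 (mod 71).
Mod 23: 10526 ≡ 15; by Fermat, exponent reduces to 175 mod 22 = 21; 15^21 ≡ 20 (mod 23).
Mod 13: 10526 ≡ 9; by Fermat, exponent reduces to 175 mod 12 = 7; 9^7 ≡ 9 (mod 13).
Combine by CRT: x ≡ 1 (mod 71), x ≡ 20 (mod 23), x ≡ 9 (mod 13) ⇒ x ≡ 14556 (mod 21229).

14556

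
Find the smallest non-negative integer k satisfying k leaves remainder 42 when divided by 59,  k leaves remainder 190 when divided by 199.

986

From k ≡ 42 (mod 59) write k = 42 + 59t. Substituting into k ≡ 190 (mod 199) gives 59t ≡ 148 (mod 199), and since 59⁻¹ ≡ 27 (mod 199), t ≡ 16. Hence k ≡ 42 + 59·16 = 986 (mod 11741).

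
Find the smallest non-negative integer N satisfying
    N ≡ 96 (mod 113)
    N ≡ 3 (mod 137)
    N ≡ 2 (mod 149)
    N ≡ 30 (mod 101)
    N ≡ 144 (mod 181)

25224743869

The moduli are pairwise coprime; M = 113·137·149·101·181 = 42168215989.
M/113 = 373170053; 373170053 ≡ 96 (mod 113); 96·93 ≡ 1, so inverse 93.
M/137 = 307797197; 307797197 ≡ 119 (mod 137); 119·38 ≡ 1, so inverse 38.
M/149 = 283008161; 283008161 ≡ 94 (mod 149); 94·65 ≡ 1, so inverse 65.
M/101 = 417507089; 417507089 ≡ 56 (mod 101); 56·92 ≡ 1, so inverse 92.
M/181 = 232973569; 232973569 ≡ 143 (mod 181); 143·100 ≡ 1, so inverse 100.
N ≡ 96·373170053·93 + 3·307797197·38 + 2·283008161·65 + 30·417507089·92 + 144·232973569·100 = 7910681133812.
7910681133812 mod 42168215989 = 25224743869.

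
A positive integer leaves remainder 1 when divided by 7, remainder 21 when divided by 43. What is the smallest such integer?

64

From k ≡ 1 (mod 7) write k = 1 + 7t. Substituting into k ≡ 21 (mod 43) gives 7t ≡ 20 (mod 43), and since 7⁻¹ ≡ 37 (mod 43), t ≡ 9. Hence k ≡ 1 + 7·9 = 64 (mod 301).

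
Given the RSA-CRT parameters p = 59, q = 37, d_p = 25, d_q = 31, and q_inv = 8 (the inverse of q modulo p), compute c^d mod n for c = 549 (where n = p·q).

1412

m₁ = c^(d_p) mod p: c ≡ 18 (mod 59), and 18^25 mod 59 = 55.
m₂ = c^(d_q) mod q: c ≡ 31 (mod 37), and 31^31 mod 37 = 6.
h = q_inv·(m₁ − m₂) mod p = 8·(55 − 6) mod 59 = 38.
m = m₂ + h·q = 6 + 38·37 = 1412.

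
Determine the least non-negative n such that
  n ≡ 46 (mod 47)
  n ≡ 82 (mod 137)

1315

From n ≡ 46 (mod 47) write n = 46 + 47t. Substituting into n ≡ 82 (mod 137) gives 47t ≡ 36 (mod 137), and since 47⁻¹ ≡ 35 (mod 137), t ≡ 27. Hence n ≡ 46 + 47·27 = 1315 (mod 6439).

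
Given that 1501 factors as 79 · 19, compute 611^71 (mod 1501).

Mod 79: 611 ≡ 58; 58^71 ≡ 71 (mod 79).
Mod 19: 611 ≡ 3; by Fermat, exponent reduces to 71 mod 18 = 17; 3^17 ≡ 13 (mod 19).
Combine by CRT: x ≡ 71 (mod 79), x ≡ 13 (mod 19) ⇒ x ≡ 545 (mod 1501).

545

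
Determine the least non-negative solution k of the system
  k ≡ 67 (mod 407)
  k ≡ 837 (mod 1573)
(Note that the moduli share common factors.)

gcd(407, 1573) = 11 and 11 | (837 − 67), so the pair is consistent; merging gives k ≡ 22859 (mod 58201), where 58201 = lcm(407, 1573).
The solution is unique modulo lcm(407, 1573) = 58201.

22859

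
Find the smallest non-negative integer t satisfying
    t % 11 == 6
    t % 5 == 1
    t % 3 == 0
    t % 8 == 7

The moduli are pairwise coprime; N = 11·5·3·8 = 1320.
N/11 = 120; 120 ≡ 10 (mod 11); 10·10 ≡ 1, so inverse 10.
N/5 = 264; 264 ≡ 4 (mod 5); 4·4 ≡ 1, so inverse 4.
N/3 = 440; 440 ≡ 2 (mod 3); 2·2 ≡ 1, so inverse 2.
N/8 = 165; 165 ≡ 5 (mod 8); 5·5 ≡ 1, so inverse 5.
t ≡ 6·120·10 + 1·264·4 + 0·440·2 + 7·165·5 = 14031.
14031 mod 1320 = 831.

831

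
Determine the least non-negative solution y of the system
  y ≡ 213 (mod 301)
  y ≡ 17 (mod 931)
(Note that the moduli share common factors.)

gcd(301, 931) = 7 and 7 | (17 − 213), so the pair is consistent; merging gives y ≡ 6534 (mod 40033), where 40033 = lcm(301, 931).
The solution is unique modulo lcm(301, 931) = 40033.

6534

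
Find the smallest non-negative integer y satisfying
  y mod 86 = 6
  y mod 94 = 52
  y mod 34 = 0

12648

gcd(86, 94) = 2 and 2 | (52 − 6), so the pair is consistent; merging gives y ≡ 522 (mod 4042), where 4042 = lcm(86, 94).
gcd(4042, 34) = 2 and 2 | (0 − 522), so the pair is consistent; merging gives y ≡ 12648 (mod 68714), where 68714 = lcm(4042, 34).
The solution is unique modulo lcm(86, 94, 34) = 68714.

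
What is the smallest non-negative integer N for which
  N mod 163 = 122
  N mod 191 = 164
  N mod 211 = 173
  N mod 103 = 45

246277474

The moduli are pairwise coprime; M = 163·191·211·103 = 676613489.
M/163 = 4151003; 4151003 ≡ 45 (mod 163); 45·29 ≡ 1, so inverse 29.
M/191 = 3542479; 3542479 ≡ 2 (mod 191); 2·96 ≡ 1, so inverse 96.
M/211 = 3206699; 3206699 ≡ 132 (mod 211); 132·8 ≡ 1, so inverse 8.
M/103 = 6569063; 6569063 ≡ 32 (mod 103); 32·29 ≡ 1, so inverse 29.
N ≡ 122·4151003·29 + 164·3542479·96 + 173·3206699·8 + 45·6569063·29 = 83469736621.
83469736621 mod 676613489 = 246277474.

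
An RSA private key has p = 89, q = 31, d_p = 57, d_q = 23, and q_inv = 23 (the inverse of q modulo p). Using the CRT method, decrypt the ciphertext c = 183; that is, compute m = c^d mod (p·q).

485

m₁ = c^(d_p) mod p: c ≡ 5 (mod 89), and 5^57 mod 89 = 40.
m₂ = c^(d_q) mod q: c ≡ 28 (mod 31), and 28^23 mod 31 = 20.
h = q_inv·(m₁ − m₂) mod p = 23·(40 − 20) mod 89 = 15.
m = m₂ + h·q = 20 + 15·31 = 485.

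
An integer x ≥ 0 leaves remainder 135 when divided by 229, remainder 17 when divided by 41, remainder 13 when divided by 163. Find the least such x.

The moduli are pairwise coprime; N = 229·41·163 = 1530407.
N/229 = 6683; 6683 ≡ 42 (mod 229); 42·60 ≡ 1, so inverse 60.
N/41 = 37327; 37327 ≡ 17 (mod 41); 17·29 ≡ 1, so inverse 29.
N/163 = 9389; 9389 ≡ 98 (mod 163); 98·5 ≡ 1, so inverse 5.
x ≡ 135·6683·60 + 17·37327·29 + 13·9389·5 = 73144796.
73144796 mod 1530407 = 1215667.

1215667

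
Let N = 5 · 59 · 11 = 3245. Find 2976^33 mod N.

Mod 5: 2976 ≡ 1; by Fermat, exponent reduces to 33 mod 4 = 1; 1^1 ≡ 1 (mod 5).
Mod 59: 2976 ≡ 26; 26^33 ≡ 21 (mod 59).
Mod 11: 2976 ≡ 6; by Fermat, exponent reduces to 33 mod 10 = 3; 6^3 ≡ 7 (mod 11).
Combine by CRT: x ≡ 1 (mod 5), x ≡ 21 (mod 59), x ≡ 7 (mod 11) ⇒ x ≡ 2086 (mod 3245).

2086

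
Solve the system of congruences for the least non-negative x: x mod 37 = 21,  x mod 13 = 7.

280

From x ≡ 21 (mod 37) write x = 21 + 37t. Substituting into x ≡ 7 (mod 13) gives 37t ≡ 12 (mod 13), and since 11⁻¹ ≡ 6 (mod 13), t ≡ 7. Hence x ≡ 21 + 37·7 = 280 (mod 481).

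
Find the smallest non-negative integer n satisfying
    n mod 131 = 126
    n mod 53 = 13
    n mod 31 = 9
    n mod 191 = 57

The moduli are pairwise coprime; M = 131·53·31·191 = 41109503.
M/131 = 313813; 313813 ≡ 68 (mod 131); 68·79 ≡ 1, so inverse 79.
M/53 = 775651; 775651 ≡ 49 (mod 53); 49·13 ≡ 1, so inverse 13.
M/31 = 1326113; 1326113 ≡ 26 (mod 31); 26·6 ≡ 1, so inverse 6.
M/191 = 215233; 215233 ≡ 167 (mod 191); 167·183 ≡ 1, so inverse 183.
n ≡ 126·313813·79 + 13·775651·13 + 9·1326113·6 + 57·215233·183 = 5571485146.
5571485146 mod 41109503 = 21702241.

21702241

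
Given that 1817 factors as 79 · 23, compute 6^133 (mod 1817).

Mod 79: 6 ≡ 6; by Fermat, exponent reduces to 133 mod 78 = 55; 6^55 ≡ 70 (mod 79).
Mod 23: 6 ≡ 6; by Fermat, exponent reduces to 133 mod 22 = 1; 6^1 ≡ 6 (mod 23).
Combine by CRT: x ≡ 70 (mod 79), x ≡ 6 (mod 23) ⇒ x ≡ 1018 (mod 1817).

1018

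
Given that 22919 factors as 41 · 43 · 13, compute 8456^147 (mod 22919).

8341

Mod 41: 8456 ≡ 10; by Fermat, exponent reduces to 147 mod 40 = 27; 10^27 ≡ 18 (mod 41).
Mod 43: 8456 ≡ 28; by Fermat, exponent reduces to 147 mod 42 = 21; 28^21 ≡ 42 (mod 43).
Mod 13: 8456 ≡ 6; by Fermat, exponent reduces to 147 mod 12 = 3; 6^3 ≡ 8 (mod 13).
Combine by CRT: x ≡ 18 (mod 41), x ≡ 42 (mod 43), x ≡ 8 (mod 13) ⇒ x ≡ 8341 (mod 22919).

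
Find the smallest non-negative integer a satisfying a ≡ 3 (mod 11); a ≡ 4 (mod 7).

From a ≡ 3 (mod 11) write a = 3 + 11t. Substituting into a ≡ 4 (mod 7) gives 11t ≡ 1 (mod 7), and since 4⁻¹ ≡ 2 (mod 7), t ≡ 2. Hence a ≡ 3 + 11·2 = 25 (mod 77).

25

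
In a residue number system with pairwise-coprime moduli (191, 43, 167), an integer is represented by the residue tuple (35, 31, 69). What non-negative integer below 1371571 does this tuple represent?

236875

The moduli are pairwise coprime; N = 191·43·167 = 1371571.
N/191 = 7181; 7181 ≡ 114 (mod 191); 114·62 ≡ 1, so inverse 62.
N/43 = 31897; 31897 ≡ 34 (mod 43); 34·19 ≡ 1, so inverse 19.
N/167 = 8213; 8213 ≡ 30 (mod 167); 30·39 ≡ 1, so inverse 39.
x ≡ 35·7181·62 + 31·31897·19 + 69·8213·39 = 56471286.
56471286 mod 1371571 = 236875.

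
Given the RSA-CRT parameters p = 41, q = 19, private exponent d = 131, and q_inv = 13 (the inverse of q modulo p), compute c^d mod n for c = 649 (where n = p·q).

d_p = d mod (p−1) = 131 mod 40 = 11; d_q = d mod (q−1) = 5.
m₁ = c^(d_p) mod p: c ≡ 34 (mod 41), and 34^11 mod 41 = 19.
m₂ = c^(d_q) mod q: c ≡ 3 (mod 19), and 3^5 mod 19 = 15.
h = q_inv·(m₁ − m₂) mod p = 13·(19 − 15) mod 41 = 11.
m = m₂ + h·q = 15 + 11·19 = 224.

224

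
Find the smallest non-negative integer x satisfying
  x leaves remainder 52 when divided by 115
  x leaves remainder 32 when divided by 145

2352

gcd(115, 145) = 5 and 5 | (32 − 52), so the pair is consistent; merging gives x ≡ 2352 (mod 3335), where 3335 = lcm(115, 145).
The solution is unique modulo lcm(115, 145) = 3335.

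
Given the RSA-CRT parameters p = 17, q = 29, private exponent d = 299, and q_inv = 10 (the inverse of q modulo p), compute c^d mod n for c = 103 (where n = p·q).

52

d_p = d mod (p−1) = 299 mod 16 = 11; d_q = d mod (q−1) = 19.
m₁ = c^(d_p) mod p: c ≡ 1 (mod 17), and 1^11 mod 17 = 1.
m₂ = c^(d_q) mod q: c ≡ 16 (mod 29), and 16^19 mod 29 = 23.
h = q_inv·(m₁ − m₂) mod p = 10·(1 − 23) mod 17 = 1.
m = m₂ + h·q = 23 + 1·29 = 52.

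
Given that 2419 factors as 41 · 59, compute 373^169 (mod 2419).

1425

Mod 41: 373 ≡ 4; by Fermat, exponent reduces to 169 mod 40 = 9; 4^9 ≡ 31 (mod 41).
Mod 59: 373 ≡ 19; by Fermat, exponent reduces to 169 mod 58 = 53; 19^53 ≡ 9 (mod 59).
Combine by CRT: x ≡ 31 (mod 41), x ≡ 9 (mod 59) ⇒ x ≡ 1425 (mod 2419).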